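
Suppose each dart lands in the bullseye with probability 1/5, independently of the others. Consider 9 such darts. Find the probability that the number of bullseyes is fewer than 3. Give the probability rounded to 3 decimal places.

0.738

X ~ Binomial(9, 0.20); P(X ≤ 2) = Σ C(9,k) p^k (1−p)^(9−k) over k:
  k=0: C(9,0)·0.20^0·0.80^9 = 0.13422
  k=1: C(9,1)·0.20^1·0.80^8 = 0.30199
  k=2: C(9,2)·0.20^2·0.80^7 = 0.30199
Total = 0.73820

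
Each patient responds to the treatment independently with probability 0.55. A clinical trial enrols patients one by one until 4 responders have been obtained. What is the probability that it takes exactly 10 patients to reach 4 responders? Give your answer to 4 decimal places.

0.0638

Y = trial on which the fourth success occurs; negative binomial, r=4, p=0.55.
P(Y=10) = C(9,3) · p^4 · (1−p)^6
= 84 · 0.091506 · 0.0083038 = 0.063827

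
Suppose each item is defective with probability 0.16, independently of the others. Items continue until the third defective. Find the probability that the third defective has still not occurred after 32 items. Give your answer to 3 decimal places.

Needing more than 32 items ⇔ fewer than 3 successes in the first 32. With X ~ Binomial(32, 0.16), P(Y > 32) = P(X ≤ 2).
  k=0: C(32,0)·0.16^0·0.84^32 = 0.00378
  k=1: C(32,1)·0.16^1·0.84^31 = 0.02301
  k=2: C(32,2)·0.16^2·0.84^30 = 0.06794
P(X ≤ 2) = 0.09472

0.095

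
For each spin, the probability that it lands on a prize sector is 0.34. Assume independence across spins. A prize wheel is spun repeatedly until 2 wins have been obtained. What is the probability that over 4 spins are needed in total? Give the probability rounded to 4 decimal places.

0.5807

Needing more than 4 spins ⇔ fewer than 2 successes in the first 4. With X ~ Binomial(4, 0.34), P(Y > 4) = P(X ≤ 1).
  k=0: C(4,0)·0.34^0·0.66^4 = 0.189747
  k=1: C(4,1)·0.34^1·0.66^3 = 0.390995
P(X ≤ 1) = 0.580742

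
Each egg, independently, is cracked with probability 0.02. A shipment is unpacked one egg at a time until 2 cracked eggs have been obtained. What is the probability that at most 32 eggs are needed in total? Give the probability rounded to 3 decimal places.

0.134

Finishing within 32 eggs ⇔ at least 2 successes in the first 32. With X ~ Binomial(32, 0.02), P(Y ≤ 32) = 1 − P(X ≤ 1).
  k=0: C(32,0)·0.02^0·0.98^32 = 0.52388
  k=1: C(32,1)·0.02^1·0.98^31 = 0.34213
1 − 0.86601 = 0.13399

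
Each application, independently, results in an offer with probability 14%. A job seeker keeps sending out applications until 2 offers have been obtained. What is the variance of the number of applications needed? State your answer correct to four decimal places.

87.7551

Y = total applications until the second success; negative binomial with r=2, p=0.14.
Var(Y) = r(1−p)/p² = 2·0.86 / 0.14² = 87.755102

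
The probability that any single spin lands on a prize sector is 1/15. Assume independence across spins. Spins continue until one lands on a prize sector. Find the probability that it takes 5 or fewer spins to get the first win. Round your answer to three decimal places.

0.292

Y = number of spins to the first success; geometric, p = 0.066667.
P(Y ≤ 5) = 1 − (1−p)^5 = 1 − 0.70825 = 0.29175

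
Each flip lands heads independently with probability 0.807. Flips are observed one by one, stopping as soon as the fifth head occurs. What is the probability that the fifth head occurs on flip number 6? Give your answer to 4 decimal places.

0.3303

Y = trial on which the fifth success occurs; negative binomial, r=5, p=0.807.
P(Y=6) = C(5,4) · p^5 · (1−p)^1
= 5 · 0.34227 · 0.193 = 0.330290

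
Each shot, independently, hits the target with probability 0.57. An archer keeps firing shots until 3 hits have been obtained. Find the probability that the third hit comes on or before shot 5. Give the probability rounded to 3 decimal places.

0.630

Finishing within 5 shots ⇔ at least 3 successes in the first 5. With X ~ Binomial(5, 0.57), P(Y ≤ 5) = 1 − P(X ≤ 2).
  k=0: C(5,0)·0.57^0·0.43^5 = 0.01470
  k=1: C(5,1)·0.57^1·0.43^4 = 0.09744
  k=2: C(5,2)·0.57^2·0.43^3 = 0.25832
1 − 0.37045 = 0.62955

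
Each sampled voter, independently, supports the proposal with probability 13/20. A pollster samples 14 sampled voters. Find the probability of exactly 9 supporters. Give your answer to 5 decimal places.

X ~ Binomial(n=14, p=0.65).
P(X=9) = C(14,9) · p^9 · (1−p)^5
= 2002 · 0.020712 · 0.0052522 = 0.2177833

0.21778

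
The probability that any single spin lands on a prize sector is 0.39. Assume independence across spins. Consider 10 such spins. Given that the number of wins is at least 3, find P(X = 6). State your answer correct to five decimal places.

X ~ Binomial(10, 0.39). Want P(X=6 | X≥3) = P(X=6) / P(X≥3).
P(X=6) = C(10,6)·0.39^6·0.61^4 = 0.1023119
P(X≥3) = 1 − 0.0071334 − 0.0456072 − 0.1312141 = 0.8160453
Ratio = 0.1023119 / 0.8160453 = 0.1253753

0.12538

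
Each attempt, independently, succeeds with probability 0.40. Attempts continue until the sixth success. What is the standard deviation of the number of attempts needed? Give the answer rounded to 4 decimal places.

Y = total attempts until the sixth success; negative binomial with r=6, p=0.40.
SD(Y) = √[r(1−p)/p²] = √(22.500000) = 4.743416

4.7434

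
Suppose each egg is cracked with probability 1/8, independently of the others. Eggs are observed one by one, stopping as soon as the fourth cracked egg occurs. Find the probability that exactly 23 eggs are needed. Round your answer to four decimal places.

0.0297

Y = trial on which the fourth success occurs; negative binomial, r=4, p=0.125.
P(Y=23) = C(22,3) · p^4 · (1−p)^19
= 1540 · 0.00024414 · 0.079096 = 0.029738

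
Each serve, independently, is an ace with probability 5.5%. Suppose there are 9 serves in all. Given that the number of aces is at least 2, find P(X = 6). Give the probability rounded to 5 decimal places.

0.00002

X ~ Binomial(9, 0.055). Want P(X=6 | X≥2) = P(X=6) / P(X≥2).
P(X=6) = C(9,6)·0.055^6·0.945^3 = 0.0000020
P(X≥2) = 1 − 0.6010163 − 0.3148181 = 0.0841656
Ratio = 0.0000020 / 0.0841656 = 0.0000233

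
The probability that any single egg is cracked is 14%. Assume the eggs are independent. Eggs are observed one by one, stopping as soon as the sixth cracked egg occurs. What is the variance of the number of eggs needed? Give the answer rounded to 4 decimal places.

Y = total eggs until the sixth success; negative binomial with r=6, p=0.14.
Var(Y) = r(1−p)/p² = 6·0.86 / 0.14² = 263.265306

263.2653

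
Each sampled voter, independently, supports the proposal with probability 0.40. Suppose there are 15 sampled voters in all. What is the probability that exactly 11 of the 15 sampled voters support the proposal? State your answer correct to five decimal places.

0.00742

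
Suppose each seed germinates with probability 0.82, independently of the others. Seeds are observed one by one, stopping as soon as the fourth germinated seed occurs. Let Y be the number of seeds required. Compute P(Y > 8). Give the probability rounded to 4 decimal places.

Needing more than 8 seeds ⇔ fewer than 4 successes in the first 8. With X ~ Binomial(8, 0.82), P(Y > 8) = P(X ≤ 3).
  k=0: C(8,0)·0.82^0·0.18^8 = 0.000001
  k=1: C(8,1)·0.82^1·0.18^7 = 0.000040
  k=2: C(8,2)·0.82^2·0.18^6 = 0.000640
  k=3: C(8,3)·0.82^3·0.18^5 = 0.005834
P(X ≤ 3) = 0.006516

0.0065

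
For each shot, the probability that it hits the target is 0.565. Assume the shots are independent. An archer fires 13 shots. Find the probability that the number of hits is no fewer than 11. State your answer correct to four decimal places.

0.0342

X ~ Binomial(13, 0.565); P(X ≥ 11) = Σ C(13,k) p^k (1−p)^(13−k) over k:
  k=11: C(13,11)·0.565^11·0.435^2 = 0.027644
  k=12: C(13,12)·0.565^12·0.435^1 = 0.005984
  k=13: C(13,13)·0.565^13·0.435^0 = 0.000598
Total = 0.034227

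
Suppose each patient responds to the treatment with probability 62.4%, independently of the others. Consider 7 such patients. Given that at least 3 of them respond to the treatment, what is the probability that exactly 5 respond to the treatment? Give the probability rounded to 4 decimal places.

0.3036

X ~ Binomial(7, 0.624). Want P(X=5 | X≥3) = P(X=5) / P(X≥3).
P(X=5) = C(7,5)·0.624^5·0.376^2 = 0.280878
P(X≥3) = 1 − 0.001062 − 0.012343 − 0.061451 = 0.925144
Ratio = 0.280878 / 0.925144 = 0.303605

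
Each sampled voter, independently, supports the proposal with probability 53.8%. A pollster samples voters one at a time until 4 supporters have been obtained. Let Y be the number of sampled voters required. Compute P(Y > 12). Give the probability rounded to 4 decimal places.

0.0427

Needing more than 12 sampled voters ⇔ fewer than 4 successes in the first 12. With X ~ Binomial(12, 0.538), P(Y > 12) = P(X ≤ 3).
  k=0: C(12,0)·0.538^0·0.462^12 = 0.000095
  k=1: C(12,1)·0.538^1·0.462^11 = 0.001321
  k=2: C(12,2)·0.538^2·0.462^10 = 0.008463
  k=3: C(12,3)·0.538^3·0.462^9 = 0.032851
P(X ≤ 3) = 0.042730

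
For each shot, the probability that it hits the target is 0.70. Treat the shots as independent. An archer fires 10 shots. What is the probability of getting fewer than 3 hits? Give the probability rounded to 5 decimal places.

0.00159

X ~ Binomial(10, 0.70); P(X ≤ 2) = Σ C(10,k) p^k (1−p)^(10−k) over k:
  k=0: C(10,0)·0.70^0·0.30^10 = 0.0000059
  k=1: C(10,1)·0.70^1·0.30^9 = 0.0001378
  k=2: C(10,2)·0.70^2·0.30^8 = 0.0014467
Total = 0.0015904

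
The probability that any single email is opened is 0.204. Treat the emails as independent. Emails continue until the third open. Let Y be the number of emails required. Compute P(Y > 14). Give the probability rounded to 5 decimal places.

Needing more than 14 emails ⇔ fewer than 3 successes in the first 14. With X ~ Binomial(14, 0.204), P(Y > 14) = P(X ≤ 2).
  k=0: C(14,0)·0.204^0·0.796^14 = 0.0409999
  k=1: C(14,1)·0.204^1·0.796^13 = 0.1471052
  k=2: C(14,2)·0.204^2·0.796^12 = 0.2450522
P(X ≤ 2) = 0.4331573

0.43316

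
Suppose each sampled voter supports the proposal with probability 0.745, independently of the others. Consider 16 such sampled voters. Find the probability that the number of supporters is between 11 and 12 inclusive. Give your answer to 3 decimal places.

X ~ Binomial(16, 0.745); P(11 ≤ X ≤ 12) = Σ C(16,k) p^k (1−p)^(16−k) over k:
  k=11: C(16,11)·0.745^11·0.255^5 = 0.18480
  k=12: C(16,12)·0.745^12·0.255^4 = 0.22496
Total = 0.40976

0.410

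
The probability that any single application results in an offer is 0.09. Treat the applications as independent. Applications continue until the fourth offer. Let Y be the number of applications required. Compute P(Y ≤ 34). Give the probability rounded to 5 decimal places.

0.36669

Finishing within 34 applications ⇔ at least 4 successes in the first 34. With X ~ Binomial(34, 0.09), P(Y ≤ 34) = 1 − P(X ≤ 3).
  k=0: C(34,0)·0.09^0·0.91^34 = 0.0404956
  k=1: C(34,1)·0.09^1·0.91^33 = 0.1361719
  k=2: C(34,2)·0.09^2·0.91^32 = 0.2222145
  k=3: C(34,3)·0.09^3·0.91^31 = 0.2344241
1 − 0.6333060 = 0.3666940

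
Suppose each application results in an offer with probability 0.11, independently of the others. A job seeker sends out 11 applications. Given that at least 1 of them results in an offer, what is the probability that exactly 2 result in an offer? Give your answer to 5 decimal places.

0.32272

X ~ Binomial(11, 0.11). Want P(X=2 | X≥1) = P(X=2) / P(X≥1).
P(X=2) = C(11,2)·0.11^2·0.89^9 = 0.2331622
P(X≥1) = 1 − 0.2775173 = 0.7224827
Ratio = 0.2331622 / 0.7224827 = 0.3227236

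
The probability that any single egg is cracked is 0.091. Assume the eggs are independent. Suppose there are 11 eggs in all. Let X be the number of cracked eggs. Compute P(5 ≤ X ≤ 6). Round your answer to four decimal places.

0.0018

X ~ Binomial(11, 0.091); P(5 ≤ X ≤ 6) = Σ C(11,k) p^k (1−p)^(11−k) over k:
  k=5: C(11,5)·0.091^5·0.909^6 = 0.001626
  k=6: C(11,6)·0.091^6·0.909^5 = 0.000163
Total = 0.001789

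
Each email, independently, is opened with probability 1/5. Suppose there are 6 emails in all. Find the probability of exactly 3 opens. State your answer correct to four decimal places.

0.0819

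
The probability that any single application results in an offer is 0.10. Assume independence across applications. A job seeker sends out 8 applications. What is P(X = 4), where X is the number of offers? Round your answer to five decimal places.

X ~ Binomial(n=8, p=0.10).
P(X=4) = C(8,4) · p^4 · (1−p)^4
= 70 · 0.0001 · 0.6561 = 0.0045927

0.00459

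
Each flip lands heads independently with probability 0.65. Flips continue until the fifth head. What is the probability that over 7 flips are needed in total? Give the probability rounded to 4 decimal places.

0.4677

Needing more than 7 flips ⇔ fewer than 5 successes in the first 7. With X ~ Binomial(7, 0.65), P(Y > 7) = P(X ≤ 4).
  k=0: C(7,0)·0.65^0·0.35^7 = 0.000643
  k=1: C(7,1)·0.65^1·0.35^6 = 0.008364
  k=2: C(7,2)·0.65^2·0.35^5 = 0.046600
  k=3: C(7,3)·0.65^3·0.35^4 = 0.144238
  k=4: C(7,4)·0.65^4·0.35^3 = 0.267871
P(X ≤ 4) = 0.467717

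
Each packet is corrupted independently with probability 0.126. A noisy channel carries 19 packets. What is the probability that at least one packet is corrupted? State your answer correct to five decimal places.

0.92260

P(at least one) = 1 − P(none) = 1 − (1 − 0.126)^19
= 1 − 0.0773958 = 0.9226042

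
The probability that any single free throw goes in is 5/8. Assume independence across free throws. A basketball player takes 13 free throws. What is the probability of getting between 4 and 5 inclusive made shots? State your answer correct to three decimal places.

0.064

X ~ Binomial(13, 0.625); P(4 ≤ X ≤ 5) = Σ C(13,k) p^k (1−p)^(13−k) over k:
  k=4: C(13,4)·0.625^4·0.375^9 = 0.01600
  k=5: C(13,5)·0.625^5·0.375^8 = 0.04800
Total = 0.06400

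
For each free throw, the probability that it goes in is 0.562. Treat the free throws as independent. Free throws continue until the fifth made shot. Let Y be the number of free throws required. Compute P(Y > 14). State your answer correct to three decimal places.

0.035

Needing more than 14 free throws ⇔ fewer than 5 successes in the first 14. With X ~ Binomial(14, 0.562), P(Y > 14) = P(X ≤ 4).
  k=0: C(14,0)·0.562^0·0.438^14 = 0.00001
  k=1: C(14,1)·0.562^1·0.438^13 = 0.00017
  k=2: C(14,2)·0.562^2·0.438^12 = 0.00143
  k=3: C(14,3)·0.562^3·0.438^11 = 0.00735
  k=4: C(14,4)·0.562^4·0.438^10 = 0.02595
P(X ≤ 4) = 0.03492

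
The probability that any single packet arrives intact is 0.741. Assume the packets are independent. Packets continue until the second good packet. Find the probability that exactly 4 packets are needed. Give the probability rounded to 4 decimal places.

0.1105

Y = trial on which the second success occurs; negative binomial, r=2, p=0.741.
P(Y=4) = C(3,1) · p^2 · (1−p)^2
= 3 · 0.54908 · 0.067081 = 0.110499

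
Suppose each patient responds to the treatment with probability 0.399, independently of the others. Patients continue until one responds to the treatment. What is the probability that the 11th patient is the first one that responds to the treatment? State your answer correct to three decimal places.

0.002

Geometric (trials to first success), p = 0.399.
P(Y = 11) = (1−p)^10 · p = 0.0061482 · 0.399 = 0.00245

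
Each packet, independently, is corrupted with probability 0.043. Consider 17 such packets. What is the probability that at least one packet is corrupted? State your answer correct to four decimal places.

0.5263

P(at least one) = 1 − P(none) = 1 − (1 − 0.043)^17
= 1 − 0.473700 = 0.526300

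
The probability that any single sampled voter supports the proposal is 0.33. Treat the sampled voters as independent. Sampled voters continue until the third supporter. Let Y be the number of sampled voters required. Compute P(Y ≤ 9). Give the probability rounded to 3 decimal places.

0.615

Finishing within 9 sampled voters ⇔ at least 3 successes in the first 9. With X ~ Binomial(9, 0.33), P(Y ≤ 9) = 1 − P(X ≤ 2).
  k=0: C(9,0)·0.33^0·0.67^9 = 0.02721
  k=1: C(9,1)·0.33^1·0.67^8 = 0.12060
  k=2: C(9,2)·0.33^2·0.67^7 = 0.23760
1 − 0.38541 = 0.61459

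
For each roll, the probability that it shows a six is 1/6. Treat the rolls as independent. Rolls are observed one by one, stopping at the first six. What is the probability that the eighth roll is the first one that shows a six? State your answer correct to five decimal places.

0.04651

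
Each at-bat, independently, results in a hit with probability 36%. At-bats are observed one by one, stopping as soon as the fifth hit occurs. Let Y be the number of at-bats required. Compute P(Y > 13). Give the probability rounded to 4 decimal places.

0.4699

Needing more than 13 at-bats ⇔ fewer than 5 successes in the first 13. With X ~ Binomial(13, 0.36), P(Y > 13) = P(X ≤ 4).
  k=0: C(13,0)·0.36^0·0.64^13 = 0.003022
  k=1: C(13,1)·0.36^1·0.64^12 = 0.022101
  k=2: C(13,2)·0.36^2·0.64^11 = 0.074590
  k=3: C(13,3)·0.36^3·0.64^10 = 0.153841
  k=4: C(13,4)·0.36^4·0.64^9 = 0.216339
P(X ≤ 4) = 0.469894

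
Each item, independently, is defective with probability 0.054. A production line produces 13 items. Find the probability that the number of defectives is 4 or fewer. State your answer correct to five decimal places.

0.99959

X ~ Binomial(13, 0.054); P(X ≤ 4) = Σ C(13,k) p^k (1−p)^(13−k) over k:
  k=0: C(13,0)·0.054^0·0.946^13 = 0.4859424
  k=1: C(13,1)·0.054^1·0.946^12 = 0.3606042
  k=2: C(13,2)·0.054^2·0.946^11 = 0.1235050
  k=3: C(13,3)·0.054^3·0.946^10 = 0.0258499
  k=4: C(13,4)·0.054^4·0.946^9 = 0.0036889
Total = 0.9995904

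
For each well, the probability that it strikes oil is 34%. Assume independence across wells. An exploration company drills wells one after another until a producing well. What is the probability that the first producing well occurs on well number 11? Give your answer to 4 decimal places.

0.0053

Geometric (trials to first success), p = 0.34.
P(Y = 11) = (1−p)^10 · p = 0.015683 · 0.34 = 0.005332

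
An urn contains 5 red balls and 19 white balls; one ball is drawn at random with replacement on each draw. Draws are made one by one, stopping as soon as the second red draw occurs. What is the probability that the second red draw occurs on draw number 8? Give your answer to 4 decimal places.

0.0748

Y = trial on which the second success occurs; negative binomial, r=2, p=0.208333.
P(Y=8) = C(7,1) · p^2 · (1−p)^6
= 7 · 0.043403 · 0.24618 = 0.074795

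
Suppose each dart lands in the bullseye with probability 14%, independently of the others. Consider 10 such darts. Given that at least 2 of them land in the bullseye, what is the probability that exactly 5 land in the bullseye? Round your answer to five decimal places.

0.01524

X ~ Binomial(10, 0.14). Want P(X=5 | X≥2) = P(X=5) / P(X≥2).
P(X=5) = C(10,5)·0.14^5·0.86^5 = 0.0063758
P(X≥2) = 1 − 0.2213016 − 0.3602584 = 0.4184400
Ratio = 0.0063758 / 0.4184400 = 0.0152370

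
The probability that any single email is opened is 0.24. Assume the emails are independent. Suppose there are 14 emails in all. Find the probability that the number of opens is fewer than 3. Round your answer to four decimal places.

0.3109

X ~ Binomial(14, 0.24); P(X ≤ 2) = Σ C(14,k) p^k (1−p)^(14−k) over k:
  k=0: C(14,0)·0.24^0·0.76^14 = 0.021448
  k=1: C(14,1)·0.24^1·0.76^13 = 0.094823
  k=2: C(14,2)·0.24^2·0.76^12 = 0.194638
Total = 0.310909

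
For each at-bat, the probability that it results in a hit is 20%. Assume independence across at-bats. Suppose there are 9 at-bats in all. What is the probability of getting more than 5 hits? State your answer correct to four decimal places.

X ~ Binomial(9, 0.20); P(X ≥ 6) = Σ C(9,k) p^k (1−p)^(9−k) over k:
  k=6: C(9,6)·0.20^6·0.80^3 = 0.002753
  k=7: C(9,7)·0.20^7·0.80^2 = 0.000295
  k=8: C(9,8)·0.20^8·0.80^1 = 0.000018
  k=9: C(9,9)·0.20^9·0.80^0 = 0.000001
Total = 0.003066

0.0031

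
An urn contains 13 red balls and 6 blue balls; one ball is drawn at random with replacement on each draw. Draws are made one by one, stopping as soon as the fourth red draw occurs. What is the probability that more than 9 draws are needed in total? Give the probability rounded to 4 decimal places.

Needing more than 9 draws ⇔ fewer than 4 successes in the first 9. With X ~ Binomial(9, 0.684211), P(Y > 9) = P(X ≤ 3).
  k=0: C(9,0)·0.684211^0·0.315789^9 = 0.000031
  k=1: C(9,1)·0.684211^1·0.315789^8 = 0.000609
  k=2: C(9,2)·0.684211^2·0.315789^7 = 0.005278
  k=3: C(9,3)·0.684211^3·0.315789^6 = 0.026683
P(X ≤ 3) = 0.032601

0.0326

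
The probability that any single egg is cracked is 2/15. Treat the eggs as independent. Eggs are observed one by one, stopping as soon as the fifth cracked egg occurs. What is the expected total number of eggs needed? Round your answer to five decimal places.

37.50000

Y = total eggs until the fifth success; negative binomial with r=5, p=0.133333.
E[Y] = r / p = 5 / 0.133333 = 37.5000000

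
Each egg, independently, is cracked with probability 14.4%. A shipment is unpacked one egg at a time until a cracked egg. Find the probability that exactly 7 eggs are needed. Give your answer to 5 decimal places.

0.05665

Geometric (trials to first success), p = 0.144.
P(Y = 7) = (1−p)^6 · p = 0.39341 · 0.144 = 0.0566507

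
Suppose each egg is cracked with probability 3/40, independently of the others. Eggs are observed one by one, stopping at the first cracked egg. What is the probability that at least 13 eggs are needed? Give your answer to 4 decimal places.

0.3924

Y = number of eggs to the first success; geometric, p = 0.075.
P(Y > 12) = P(first 12 all fail) = (1−p)^12 = 0.392375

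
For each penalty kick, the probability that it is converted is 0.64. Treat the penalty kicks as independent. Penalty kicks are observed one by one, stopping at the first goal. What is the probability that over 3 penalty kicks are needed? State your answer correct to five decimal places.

0.04666

Y = number of penalty kicks to the first success; geometric, p = 0.64.
P(Y > 3) = P(first 3 all fail) = (1−p)^3 = 0.0466560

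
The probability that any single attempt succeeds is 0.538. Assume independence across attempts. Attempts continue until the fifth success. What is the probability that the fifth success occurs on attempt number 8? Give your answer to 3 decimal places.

Y = trial on which the fifth success occurs; negative binomial, r=5, p=0.538.
P(Y=8) = C(7,4) · p^5 · (1−p)^3
= 35 · 0.045072 · 0.098611 = 0.15556

0.156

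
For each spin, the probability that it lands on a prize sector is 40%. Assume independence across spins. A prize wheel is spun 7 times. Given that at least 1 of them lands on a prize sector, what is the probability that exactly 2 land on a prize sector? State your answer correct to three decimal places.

X ~ Binomial(7, 0.40). Want P(X=2 | X≥1) = P(X=2) / P(X≥1).
P(X=2) = C(7,2)·0.40^2·0.60^5 = 0.26127
P(X≥1) = 1 − 0.02799 = 0.97201
Ratio = 0.26127 / 0.97201 = 0.26880

0.269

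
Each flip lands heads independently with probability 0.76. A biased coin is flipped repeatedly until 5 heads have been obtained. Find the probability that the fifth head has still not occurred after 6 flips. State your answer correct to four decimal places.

Needing more than 6 flips ⇔ fewer than 5 successes in the first 6. With X ~ Binomial(6, 0.76), P(Y > 6) = P(X ≤ 4).
  k=0: C(6,0)·0.76^0·0.24^6 = 0.000191
  k=1: C(6,1)·0.76^1·0.24^5 = 0.003631
  k=2: C(6,2)·0.76^2·0.24^4 = 0.028745
  k=3: C(6,3)·0.76^3·0.24^3 = 0.121368
  k=4: C(6,4)·0.76^4·0.24^2 = 0.288249
P(X ≤ 4) = 0.442184

0.4422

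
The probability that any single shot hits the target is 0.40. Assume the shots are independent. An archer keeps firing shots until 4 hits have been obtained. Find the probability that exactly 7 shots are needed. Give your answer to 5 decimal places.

Y = trial on which the fourth success occurs; negative binomial, r=4, p=0.40.
P(Y=7) = C(6,3) · p^4 · (1−p)^3
= 20 · 0.0256 · 0.216 = 0.1105920

0.11059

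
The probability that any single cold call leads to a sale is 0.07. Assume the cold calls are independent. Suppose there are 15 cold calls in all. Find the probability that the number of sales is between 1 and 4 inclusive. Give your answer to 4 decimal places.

0.6605

X ~ Binomial(15, 0.07); P(1 ≤ X ≤ 4) = Σ C(15,k) p^k (1−p)^(15−k) over k:
  k=1: C(15,1)·0.07^1·0.93^14 = 0.380146
  k=2: C(15,2)·0.07^2·0.93^13 = 0.200292
  k=3: C(15,3)·0.07^3·0.93^12 = 0.065328
  k=4: C(15,4)·0.07^4·0.93^11 = 0.014752
Total = 0.660518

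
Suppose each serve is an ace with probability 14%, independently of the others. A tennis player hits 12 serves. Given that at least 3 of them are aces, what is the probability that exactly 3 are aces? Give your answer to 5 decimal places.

0.67449

X ~ Binomial(12, 0.14). Want P(X=3 | X≥3) = P(X=3) / P(X≥3).
P(X=3) = C(12,3)·0.14^3·0.86^9 = 0.1553434
P(X≥3) = 1 − 0.1636746 − 0.3197365 − 0.2862757 = 0.2303131
Ratio = 0.1553434 / 0.2303131 = 0.6744879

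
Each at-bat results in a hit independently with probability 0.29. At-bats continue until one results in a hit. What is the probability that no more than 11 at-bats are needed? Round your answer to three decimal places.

Y = number of at-bats to the first success; geometric, p = 0.29.
P(Y ≤ 11) = 1 − (1−p)^11 = 1 − 0.02311 = 0.97689

0.977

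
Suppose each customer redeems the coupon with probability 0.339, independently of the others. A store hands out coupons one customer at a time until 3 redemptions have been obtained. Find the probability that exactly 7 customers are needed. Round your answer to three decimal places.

0.112

Y = trial on which the third success occurs; negative binomial, r=3, p=0.339.
P(Y=7) = C(6,2) · p^3 · (1−p)^4
= 15 · 0.038958 · 0.1909 = 0.11156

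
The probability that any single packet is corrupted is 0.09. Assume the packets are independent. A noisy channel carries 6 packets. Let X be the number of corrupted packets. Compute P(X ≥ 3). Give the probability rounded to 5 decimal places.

0.01183

X ~ Binomial(6, 0.09); P(X ≥ 3) = Σ C(6,k) p^k (1−p)^(6−k) over k:
  k=3: C(6,3)·0.09^3·0.91^3 = 0.0109871
  k=4: C(6,4)·0.09^4·0.91^2 = 0.0008150
  k=5: C(6,5)·0.09^5·0.91^1 = 0.0000322
  k=6: C(6,6)·0.09^6·0.91^0 = 0.0000005
Total = 0.0118348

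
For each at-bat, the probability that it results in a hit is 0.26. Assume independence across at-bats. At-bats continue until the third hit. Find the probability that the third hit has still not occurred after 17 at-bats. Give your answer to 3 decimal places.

0.142

Needing more than 17 at-bats ⇔ fewer than 3 successes in the first 17. With X ~ Binomial(17, 0.26), P(Y > 17) = P(X ≤ 2).
  k=0: C(17,0)·0.26^0·0.74^17 = 0.00598
  k=1: C(17,1)·0.26^1·0.74^16 = 0.03574
  k=2: C(17,2)·0.26^2·0.74^15 = 0.10045
P(X ≤ 2) = 0.14217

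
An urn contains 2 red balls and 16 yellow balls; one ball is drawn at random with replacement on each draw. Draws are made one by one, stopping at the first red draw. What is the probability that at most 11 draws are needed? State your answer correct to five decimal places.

Y = number of draws to the first success; geometric, p = 0.111111.
P(Y ≤ 11) = 1 − (1−p)^11 = 1 − 0.2737299 = 0.7262701

0.72627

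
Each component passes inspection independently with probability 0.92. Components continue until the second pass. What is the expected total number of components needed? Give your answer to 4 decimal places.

Y = total components until the second success; negative binomial with r=2, p=0.92.
E[Y] = r / p = 2 / 0.92 = 2.173913

2.1739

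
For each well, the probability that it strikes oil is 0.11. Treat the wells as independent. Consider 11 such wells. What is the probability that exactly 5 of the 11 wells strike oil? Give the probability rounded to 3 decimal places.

X ~ Binomial(n=11, p=0.11).
P(X=5) = C(11,5) · p^5 · (1−p)^6
= 462 · 1.6105e-05 · 0.49698 = 0.00370

0.004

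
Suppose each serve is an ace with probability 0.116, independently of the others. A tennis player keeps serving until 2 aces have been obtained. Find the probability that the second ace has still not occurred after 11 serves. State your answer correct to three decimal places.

0.629

Needing more than 11 serves ⇔ fewer than 2 successes in the first 11. With X ~ Binomial(11, 0.116), P(Y > 11) = P(X ≤ 1).
  k=0: C(11,0)·0.116^0·0.884^11 = 0.25762
  k=1: C(11,1)·0.116^1·0.884^10 = 0.37185
P(X ≤ 1) = 0.62947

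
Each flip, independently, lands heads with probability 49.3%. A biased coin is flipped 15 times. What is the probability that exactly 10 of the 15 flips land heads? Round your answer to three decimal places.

X ~ Binomial(n=15, p=0.493).
P(X=10) = C(15,10) · p^10 · (1−p)^5
= 3003 · 0.00084814 · 0.0335 = 0.08532

0.085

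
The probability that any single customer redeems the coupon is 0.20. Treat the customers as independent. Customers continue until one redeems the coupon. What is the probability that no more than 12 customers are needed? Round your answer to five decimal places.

0.93128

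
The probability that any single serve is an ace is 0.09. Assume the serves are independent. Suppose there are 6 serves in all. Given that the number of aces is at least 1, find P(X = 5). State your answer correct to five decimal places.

0.00007

X ~ Binomial(6, 0.09). Want P(X=5 | X≥1) = P(X=5) / P(X≥1).
P(X=5) = C(6,5)·0.09^5·0.91^1 = 0.0000322
P(X≥1) = 1 − 0.5678693 = 0.4321307
Ratio = 0.0000322 / 0.4321307 = 0.0000746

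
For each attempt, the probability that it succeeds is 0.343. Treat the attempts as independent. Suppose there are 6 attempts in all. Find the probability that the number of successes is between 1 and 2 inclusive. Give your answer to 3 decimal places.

0.581

X ~ Binomial(6, 0.343); P(1 ≤ X ≤ 2) = Σ C(6,k) p^k (1−p)^(6−k) over k:
  k=1: C(6,1)·0.343^1·0.657^5 = 0.25193
  k=2: C(6,2)·0.343^2·0.657^4 = 0.32881
Total = 0.58073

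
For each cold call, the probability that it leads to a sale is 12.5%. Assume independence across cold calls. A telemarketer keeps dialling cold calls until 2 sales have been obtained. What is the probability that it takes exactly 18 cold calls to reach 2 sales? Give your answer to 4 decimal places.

0.0314

Y = trial on which the second success occurs; negative binomial, r=2, p=0.125.
P(Y=18) = C(17,1) · p^2 · (1−p)^16
= 17 · 0.015625 · 0.11807 = 0.031362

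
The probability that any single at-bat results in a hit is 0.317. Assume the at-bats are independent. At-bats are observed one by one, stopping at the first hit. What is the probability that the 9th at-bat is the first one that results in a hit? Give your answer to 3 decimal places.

0.015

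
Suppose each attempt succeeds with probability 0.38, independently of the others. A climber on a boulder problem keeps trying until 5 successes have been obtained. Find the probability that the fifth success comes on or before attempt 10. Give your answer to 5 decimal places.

Finishing within 10 attempts ⇔ at least 5 successes in the first 10. With X ~ Binomial(10, 0.38), P(Y ≤ 10) = 1 − P(X ≤ 4).
  k=0: C(10,0)·0.38^0·0.62^10 = 0.0083930
  k=1: C(10,1)·0.38^1·0.62^9 = 0.0514409
  k=2: C(10,2)·0.38^2·0.62^8 = 0.1418774
  k=3: C(10,3)·0.38^3·0.62^7 = 0.2318856
  k=4: C(10,4)·0.38^4·0.62^6 = 0.2487161
1 − 0.6823130 = 0.3176870

0.31769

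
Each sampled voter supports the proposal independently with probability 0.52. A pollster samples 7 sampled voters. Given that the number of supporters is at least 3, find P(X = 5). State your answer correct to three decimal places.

X ~ Binomial(7, 0.52). Want P(X=5 | X≥3) = P(X=5) / P(X≥3).
P(X=5) = C(7,5)·0.52^5·0.48^2 = 0.18396
P(X≥3) = 1 − 0.00587 − 0.04452 − 0.14469 = 0.80492
Ratio = 0.18396 / 0.80492 = 0.22854

0.229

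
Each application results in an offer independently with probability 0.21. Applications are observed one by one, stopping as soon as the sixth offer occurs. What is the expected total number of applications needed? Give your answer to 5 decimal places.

Y = total applications until the sixth success; negative binomial with r=6, p=0.21.
E[Y] = r / p = 6 / 0.21 = 28.5714286

28.57143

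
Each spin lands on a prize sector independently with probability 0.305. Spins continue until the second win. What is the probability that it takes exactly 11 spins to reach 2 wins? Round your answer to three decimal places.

Y = trial on which the second success occurs; negative binomial, r=2, p=0.305.
P(Y=11) = C(10,1) · p^2 · (1−p)^9
= 10 · 0.093025 · 0.037832 = 0.03519

0.035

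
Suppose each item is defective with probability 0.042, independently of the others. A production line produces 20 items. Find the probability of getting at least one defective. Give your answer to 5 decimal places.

P(at least one) = 1 − P(none) = 1 − (1 − 0.042)^20
= 1 − 0.4239456 = 0.5760544

0.57605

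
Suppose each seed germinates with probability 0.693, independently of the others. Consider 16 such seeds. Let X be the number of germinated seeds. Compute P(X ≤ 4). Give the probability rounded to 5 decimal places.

0.00034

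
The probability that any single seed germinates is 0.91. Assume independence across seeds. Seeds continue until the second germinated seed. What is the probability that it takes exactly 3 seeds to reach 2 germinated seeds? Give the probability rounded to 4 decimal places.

0.1491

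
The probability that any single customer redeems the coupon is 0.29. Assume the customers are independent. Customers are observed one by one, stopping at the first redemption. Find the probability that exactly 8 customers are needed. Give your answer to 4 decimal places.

0.0264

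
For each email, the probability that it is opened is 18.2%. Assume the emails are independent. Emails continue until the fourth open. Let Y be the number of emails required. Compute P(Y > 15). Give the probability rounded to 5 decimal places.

0.71460

Needing more than 15 emails ⇔ fewer than 4 successes in the first 15. With X ~ Binomial(15, 0.182), P(Y > 15) = P(X ≤ 3).
  k=0: C(15,0)·0.182^0·0.818^15 = 0.0491247
  k=1: C(15,1)·0.182^1·0.818^14 = 0.1639490
  k=2: C(15,2)·0.182^2·0.818^13 = 0.2553436
  k=3: C(15,3)·0.182^3·0.818^12 = 0.2461871
P(X ≤ 3) = 0.7146044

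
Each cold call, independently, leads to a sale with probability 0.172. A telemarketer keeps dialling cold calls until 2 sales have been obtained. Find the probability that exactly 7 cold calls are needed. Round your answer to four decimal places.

0.0691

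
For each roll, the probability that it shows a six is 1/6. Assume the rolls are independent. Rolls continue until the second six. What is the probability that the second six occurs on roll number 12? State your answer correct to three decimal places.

0.049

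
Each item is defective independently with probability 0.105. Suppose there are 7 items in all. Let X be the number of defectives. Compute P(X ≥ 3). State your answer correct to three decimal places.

0.029

X ~ Binomial(7, 0.105); P(X ≥ 3) = Σ C(7,k) p^k (1−p)^(7−k) over k:
  k=3: C(7,3)·0.105^3·0.895^4 = 0.02600
  k=4: C(7,4)·0.105^4·0.895^3 = 0.00305
  k=5: C(7,5)·0.105^5·0.895^2 = 0.00021
  k=6: C(7,6)·0.105^6·0.895^1 = 0.00001
  k=7: C(7,7)·0.105^7·0.895^0 = 0.00000
Total = 0.02927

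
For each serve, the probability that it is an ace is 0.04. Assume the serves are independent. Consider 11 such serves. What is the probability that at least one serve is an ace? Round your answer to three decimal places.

0.362

P(at least one) = 1 − P(none) = 1 − (1 − 0.04)^11
= 1 − 0.63824 = 0.36176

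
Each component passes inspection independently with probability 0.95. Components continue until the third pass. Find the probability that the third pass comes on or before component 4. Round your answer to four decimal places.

Finishing within 4 components ⇔ at least 3 successes in the first 4. With X ~ Binomial(4, 0.95), P(Y ≤ 4) = 1 − P(X ≤ 2).
  k=0: C(4,0)·0.95^0·0.05^4 = 0.000006
  k=1: C(4,1)·0.95^1·0.05^3 = 0.000475
  k=2: C(4,2)·0.95^2·0.05^2 = 0.013537
1 − 0.014019 = 0.985981

0.9860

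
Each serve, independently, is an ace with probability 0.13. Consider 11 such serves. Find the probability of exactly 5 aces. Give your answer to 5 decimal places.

0.00744

X ~ Binomial(n=11, p=0.13).
P(X=5) = C(11,5) · p^5 · (1−p)^6
= 462 · 3.7129e-05 · 0.43363 = 0.0074383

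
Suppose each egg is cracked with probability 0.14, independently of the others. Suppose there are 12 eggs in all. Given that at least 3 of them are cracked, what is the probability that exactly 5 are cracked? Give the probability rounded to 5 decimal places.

0.06435

X ~ Binomial(12, 0.14). Want P(X=5 | X≥3) = P(X=5) / P(X≥3).
P(X=5) = C(12,5)·0.14^5·0.86^7 = 0.0148202
P(X≥3) = 1 − 0.1636746 − 0.3197365 − 0.2862757 = 0.2303131
Ratio = 0.0148202 / 0.2303131 = 0.0643481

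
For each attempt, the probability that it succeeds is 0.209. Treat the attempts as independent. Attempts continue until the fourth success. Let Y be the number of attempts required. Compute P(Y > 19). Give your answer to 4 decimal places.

0.4165

Needing more than 19 attempts ⇔ fewer than 4 successes in the first 19. With X ~ Binomial(19, 0.209), P(Y > 19) = P(X ≤ 3).
  k=0: C(19,0)·0.209^0·0.791^19 = 0.011624
  k=1: C(19,1)·0.209^1·0.791^18 = 0.058355
  k=2: C(19,2)·0.209^2·0.791^17 = 0.138768
  k=3: C(19,3)·0.209^3·0.791^16 = 0.207772
P(X ≤ 3) = 0.416518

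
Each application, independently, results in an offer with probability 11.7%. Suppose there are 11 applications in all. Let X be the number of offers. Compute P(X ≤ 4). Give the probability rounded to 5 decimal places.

X ~ Binomial(11, 0.117); P(X ≤ 4) = Σ C(11,k) p^k (1−p)^(11−k) over k:
  k=0: C(11,0)·0.117^0·0.883^11 = 0.2544297
  k=1: C(11,1)·0.117^1·0.883^10 = 0.3708392
  k=2: C(11,2)·0.117^2·0.883^9 = 0.2456862
  k=3: C(11,3)·0.117^3·0.883^8 = 0.0976623
  k=4: C(11,4)·0.117^4·0.883^7 = 0.0258811
Total = 0.9944984

0.99450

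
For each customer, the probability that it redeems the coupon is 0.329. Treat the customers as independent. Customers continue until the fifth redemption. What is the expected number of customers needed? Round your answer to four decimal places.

15.1976

Y = total customers until the fifth success; negative binomial with r=5, p=0.329.
E[Y] = r / p = 5 / 0.329 = 15.197568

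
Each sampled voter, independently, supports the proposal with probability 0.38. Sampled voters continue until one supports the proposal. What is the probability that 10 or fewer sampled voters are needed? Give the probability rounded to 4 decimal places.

0.9916

Y = number of sampled voters to the first success; geometric, p = 0.38.
P(Y ≤ 10) = 1 − (1−p)^10 = 1 − 0.008393 = 0.991607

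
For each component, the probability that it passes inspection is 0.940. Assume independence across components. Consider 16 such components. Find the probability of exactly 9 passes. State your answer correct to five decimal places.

0.00002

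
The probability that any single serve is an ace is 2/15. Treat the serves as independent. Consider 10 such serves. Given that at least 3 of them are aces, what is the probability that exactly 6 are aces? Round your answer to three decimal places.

0.005

X ~ Binomial(10, 0.133333). Want P(X=6 | X≥3) = P(X=6) / P(X≥3).
P(X=6) = C(10,6)·0.133333^6·0.866667^4 = 0.00067
P(X≥3) = 1 − 0.23907 − 0.36780 − 0.25463 = 0.13851
Ratio = 0.00067 / 0.13851 = 0.00481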